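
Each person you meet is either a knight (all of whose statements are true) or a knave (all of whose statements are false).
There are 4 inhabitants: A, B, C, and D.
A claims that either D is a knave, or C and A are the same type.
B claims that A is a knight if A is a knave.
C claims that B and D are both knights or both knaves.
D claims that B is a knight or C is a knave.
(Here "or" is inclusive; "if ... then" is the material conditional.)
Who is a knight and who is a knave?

A is a knight, B is a knight, C is a knight, and D is a knight.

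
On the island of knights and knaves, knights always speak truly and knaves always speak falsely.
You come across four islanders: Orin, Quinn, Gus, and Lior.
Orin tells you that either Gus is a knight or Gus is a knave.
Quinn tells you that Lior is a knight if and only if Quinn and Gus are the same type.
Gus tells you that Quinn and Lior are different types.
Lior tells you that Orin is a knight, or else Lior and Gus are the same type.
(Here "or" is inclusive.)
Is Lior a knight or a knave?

Lior is a knight.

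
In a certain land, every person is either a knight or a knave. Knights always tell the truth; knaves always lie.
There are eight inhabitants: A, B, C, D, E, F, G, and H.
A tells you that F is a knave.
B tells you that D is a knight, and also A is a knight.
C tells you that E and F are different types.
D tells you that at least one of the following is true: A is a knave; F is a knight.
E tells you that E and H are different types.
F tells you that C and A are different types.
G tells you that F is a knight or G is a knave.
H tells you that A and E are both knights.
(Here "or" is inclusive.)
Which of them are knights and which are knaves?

Since A is a knave, "F is a knave" needs to be False, which holds.
Since B is a knave, "D is a knight, and also A is a knight" needs to be False, which holds.
As a knight, C's statement "E and F are different types" should be True; it is.
D is a knight; "at least one of the following is true: A is a knave; F is a knight" is True, as required.
E is a knave, so "E and H are different types" must be False — and it is.
As a knight, F's statement "C and A are different types" should be True; it is.
Since G is a knight, "F is a knight or G is a knave" needs to be True, which holds.
H is a knave; "A and E are both knights" is False, as required.

A is a knave, B is a knave, C is a knight, D is a knight, E is a knave, F is a knight, G is a knight, and H is a knave.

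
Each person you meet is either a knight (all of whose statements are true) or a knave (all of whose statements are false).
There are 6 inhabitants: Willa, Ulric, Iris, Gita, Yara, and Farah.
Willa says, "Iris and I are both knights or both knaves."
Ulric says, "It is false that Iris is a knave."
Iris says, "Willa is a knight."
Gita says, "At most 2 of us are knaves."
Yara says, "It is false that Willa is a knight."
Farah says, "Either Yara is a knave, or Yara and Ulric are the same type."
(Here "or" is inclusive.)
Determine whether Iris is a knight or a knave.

Iris is a knight.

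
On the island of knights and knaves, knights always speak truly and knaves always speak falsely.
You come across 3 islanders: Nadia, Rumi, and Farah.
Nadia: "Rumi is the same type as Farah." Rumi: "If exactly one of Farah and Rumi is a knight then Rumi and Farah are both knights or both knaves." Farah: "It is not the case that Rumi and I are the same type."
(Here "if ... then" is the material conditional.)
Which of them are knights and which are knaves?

Nadia is a knave, Rumi is a knave, and Farah is a knight.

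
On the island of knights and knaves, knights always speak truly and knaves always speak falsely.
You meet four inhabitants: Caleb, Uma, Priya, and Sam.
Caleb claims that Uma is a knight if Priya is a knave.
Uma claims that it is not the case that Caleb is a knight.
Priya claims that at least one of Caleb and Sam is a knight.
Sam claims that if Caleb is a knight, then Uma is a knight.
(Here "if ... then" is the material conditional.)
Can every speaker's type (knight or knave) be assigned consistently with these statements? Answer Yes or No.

Yes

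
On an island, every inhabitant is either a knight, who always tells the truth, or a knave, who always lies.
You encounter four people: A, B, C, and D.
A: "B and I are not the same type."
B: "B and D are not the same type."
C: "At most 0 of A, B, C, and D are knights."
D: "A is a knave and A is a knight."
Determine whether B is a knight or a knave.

B is a knave.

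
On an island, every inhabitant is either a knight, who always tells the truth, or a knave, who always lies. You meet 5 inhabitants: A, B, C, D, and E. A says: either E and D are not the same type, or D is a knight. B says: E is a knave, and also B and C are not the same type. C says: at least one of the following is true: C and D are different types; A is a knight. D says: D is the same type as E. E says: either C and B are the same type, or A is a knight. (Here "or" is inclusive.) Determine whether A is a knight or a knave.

Consistent assignments: {A=knight, B=knave, C=knight, D=knight, E=knight}; {A=knight, B=knave, C=knight, D=knave, E=knight}
In every consistent assignment, A is a knight.

A is a knight.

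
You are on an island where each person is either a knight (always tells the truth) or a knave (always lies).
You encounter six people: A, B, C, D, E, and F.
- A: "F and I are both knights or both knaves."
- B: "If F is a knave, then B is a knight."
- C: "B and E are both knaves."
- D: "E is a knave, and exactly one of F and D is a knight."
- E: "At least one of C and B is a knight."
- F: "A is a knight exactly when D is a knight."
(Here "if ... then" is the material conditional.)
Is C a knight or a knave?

C is a knave.

Consistent assignments: {A=knave, B=knight, C=knave, D=knave, E=knight, F=knight}
In every consistent assignment, C is a knave.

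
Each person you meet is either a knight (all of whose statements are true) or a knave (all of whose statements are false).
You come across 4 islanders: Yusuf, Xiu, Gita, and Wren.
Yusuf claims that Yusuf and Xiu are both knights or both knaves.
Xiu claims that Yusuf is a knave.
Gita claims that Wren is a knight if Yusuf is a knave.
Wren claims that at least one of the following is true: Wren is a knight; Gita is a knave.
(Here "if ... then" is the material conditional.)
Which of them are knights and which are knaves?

Suppose Yusuf is a knight. Then Yusuf's statement "Yusuf and Xiu are both knights or both knaves" would have to be true. Checking the 8 ways to assign the others, none is consistent with every speaker.
(For instance, with Xiu=knight, Gita=knight, Wren=knight, Xiu's claim "Yusuf is a knave" comes out false where it would need to be true.)
So Yusuf must be a knave, making "Yusuf and Xiu are both knights or both knaves" false. Taking Yusuf=knave, Xiu=knight, Gita=knight, Wren=knight, each remaining statement checks out:
  Xiu (knight): "Yusuf is a knave" — true. ✓
  Gita (knight): "Wren is a knight if Yusuf is a knave" — true. ✓
  Wren (knight): "at least one of the following is true: Wren is a knight; Gita is a knave" — true. ✓
This is the unique consistent assignment.

Yusuf is a knave, Xiu is a knight, Gita is a knight, and Wren is a knight.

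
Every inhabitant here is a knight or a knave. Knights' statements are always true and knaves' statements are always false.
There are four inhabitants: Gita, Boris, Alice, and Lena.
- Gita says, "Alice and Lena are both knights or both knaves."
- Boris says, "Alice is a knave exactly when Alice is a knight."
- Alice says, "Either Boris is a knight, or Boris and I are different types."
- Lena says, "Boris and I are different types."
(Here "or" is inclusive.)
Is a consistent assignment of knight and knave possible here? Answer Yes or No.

One consistent assignment: Gita=knight, Boris=knave, Alice=knight, Lena=knight.

Yes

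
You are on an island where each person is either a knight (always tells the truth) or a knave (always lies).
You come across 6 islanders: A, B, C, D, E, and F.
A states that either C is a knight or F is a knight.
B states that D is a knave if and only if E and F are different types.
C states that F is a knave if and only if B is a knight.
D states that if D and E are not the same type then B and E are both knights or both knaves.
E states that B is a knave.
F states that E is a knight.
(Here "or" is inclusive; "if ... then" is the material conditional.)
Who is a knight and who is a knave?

A is a knight, and the claim "either C is a knight or F is a knight" is indeed True.
B is a knave, so "D is a knave if and only if E and F are different types" must be false — and it is.
Since C is a knight, "F is a knave if and only if B is a knight" needs to be True, which holds.
D is a knave, and the claim "if D and E are not the same type then B and E are both knights or both knaves" is indeed false.
E is a knight, and the claim "B is a knave" is indeed True.
F is a knight, so "E is a knight" must be True — and it is.

A is a knight, B is a knave, C is a knight, D is a knave, E is a knight, and F is a knight.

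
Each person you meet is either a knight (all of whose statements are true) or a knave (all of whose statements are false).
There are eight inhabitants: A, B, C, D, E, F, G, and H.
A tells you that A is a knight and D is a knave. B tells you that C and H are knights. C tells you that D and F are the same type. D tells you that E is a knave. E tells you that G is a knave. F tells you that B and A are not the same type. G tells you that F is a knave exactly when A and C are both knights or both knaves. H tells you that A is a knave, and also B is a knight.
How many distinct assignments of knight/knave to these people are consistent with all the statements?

Consistent assignments:
  A=knave, B=knight, C=knight, D=knight, E=knave, F=knight, G=knight, H=knight
  A=knave, B=knave, C=knight, D=knave, E=knight, F=knave, G=knave, H=knave
  A=knave, B=knave, C=knave, D=knight, E=knave, F=knave, G=knight, H=knave

3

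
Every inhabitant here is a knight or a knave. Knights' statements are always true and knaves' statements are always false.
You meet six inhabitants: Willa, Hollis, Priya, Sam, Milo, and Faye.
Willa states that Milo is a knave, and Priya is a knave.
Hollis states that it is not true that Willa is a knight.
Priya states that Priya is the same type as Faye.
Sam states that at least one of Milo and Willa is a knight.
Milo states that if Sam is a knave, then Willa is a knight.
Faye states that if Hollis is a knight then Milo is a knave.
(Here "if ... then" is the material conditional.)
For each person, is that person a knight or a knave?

Willa is a knave, Hollis is a knight, Priya is a knight, Sam is a knave, Milo is a knave, and Faye is a knight.

Since Willa is a knave, "Milo is a knave, and Priya is a knave" needs to be False, which holds.
As a knight, Hollis's statement "it is not true that Willa is a knight" should be True; it is.
Priya is a knight, so "Priya is the same type as Faye" must be True — and it is.
Sam is a knave, and the claim "at least one of Milo and Willa is a knight" is indeed False.
As a knave, Milo's statement "if Sam is a knave, then Willa is a knight" should be False; it is.
Since Faye is a knight, "if Hollis is a knight then Milo is a knave" needs to be True, which holds.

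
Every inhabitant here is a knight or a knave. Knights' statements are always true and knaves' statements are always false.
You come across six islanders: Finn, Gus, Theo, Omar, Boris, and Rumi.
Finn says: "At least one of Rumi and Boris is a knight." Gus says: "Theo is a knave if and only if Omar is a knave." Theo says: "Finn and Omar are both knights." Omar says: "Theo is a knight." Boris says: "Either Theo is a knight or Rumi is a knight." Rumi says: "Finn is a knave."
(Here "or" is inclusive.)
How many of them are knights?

The unique consistent assignment is Finn=knight, Gus=knight, Theo=knight, Omar=knight, Boris=knight, Rumi=knave.
That has 5 knights.

5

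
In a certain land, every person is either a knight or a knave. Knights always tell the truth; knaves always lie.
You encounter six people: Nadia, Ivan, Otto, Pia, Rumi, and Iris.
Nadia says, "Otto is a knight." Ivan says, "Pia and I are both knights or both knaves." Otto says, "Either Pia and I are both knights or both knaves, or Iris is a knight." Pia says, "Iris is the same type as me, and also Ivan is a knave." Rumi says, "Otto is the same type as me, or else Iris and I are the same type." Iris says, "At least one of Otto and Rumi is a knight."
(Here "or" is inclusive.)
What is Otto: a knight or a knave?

Otto is a knight.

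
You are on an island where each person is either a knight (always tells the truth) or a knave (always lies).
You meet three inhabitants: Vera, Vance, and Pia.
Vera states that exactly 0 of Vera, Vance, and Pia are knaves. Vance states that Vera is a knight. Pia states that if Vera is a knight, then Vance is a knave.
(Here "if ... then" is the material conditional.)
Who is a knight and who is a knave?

Since Vera is a knave, "exactly 0 of Vera, Vance, and Pia are knaves" needs to be false, which holds.
Vance (knave): "Vera is a knight" — false. ✓
Since Pia is a knight, "if Vera is a knight, then Vance is a knave" needs to be true, which holds.

Vera is a knave, Vance is a knave, and Pia is a knight.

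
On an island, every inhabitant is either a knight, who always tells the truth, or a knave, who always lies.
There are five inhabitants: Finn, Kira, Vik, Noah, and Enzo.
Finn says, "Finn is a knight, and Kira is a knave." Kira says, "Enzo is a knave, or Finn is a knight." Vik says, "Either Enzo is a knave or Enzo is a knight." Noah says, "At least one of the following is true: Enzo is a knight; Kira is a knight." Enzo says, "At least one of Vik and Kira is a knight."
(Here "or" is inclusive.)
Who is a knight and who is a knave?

Finn is a knave, Kira is a knave, Vik is a knight, Noah is a knight, and Enzo is a knight.

As a knave, Finn's statement "Finn is a knight, and Kira is a knave" should be False; it is.
Since Kira is a knave, "Enzo is a knave, or Finn is a knight" needs to be False, which holds.
Since Vik is a knight, "either Enzo is a knave or Enzo is a knight" needs to be true, which holds.
Noah is a knight, so "at least one of the following is true: Enzo is a knight; Kira is a knight" must be true — and it is.
Since Enzo is a knight, "at least one of Vik and Kira is a knight" needs to be true, which holds.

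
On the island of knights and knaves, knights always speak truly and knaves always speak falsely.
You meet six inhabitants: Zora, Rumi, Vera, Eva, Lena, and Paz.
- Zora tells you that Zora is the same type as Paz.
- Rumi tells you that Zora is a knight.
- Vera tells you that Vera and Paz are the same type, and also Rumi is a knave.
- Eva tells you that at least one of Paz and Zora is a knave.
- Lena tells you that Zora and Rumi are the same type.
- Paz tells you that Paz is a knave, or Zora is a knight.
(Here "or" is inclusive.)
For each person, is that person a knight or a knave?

Zora (knight): "Zora is the same type as Paz" — true. ✓
Rumi (knight): "Zora is a knight" — true. ✓
Vera is a knave, so "Vera and Paz are the same type, and also Rumi is a knave" must be false — and it is.
Eva is a knave; "at least one of Paz and Zora is a knave" is false, as required.
Lena is a knight; "Zora and Rumi are the same type" is true, as required.
Paz is a knight; "Paz is a knave, or Zora is a knight" is true, as required.

Knights: Zora, Rumi, Lena, and Paz. Knaves: Vera and Eva.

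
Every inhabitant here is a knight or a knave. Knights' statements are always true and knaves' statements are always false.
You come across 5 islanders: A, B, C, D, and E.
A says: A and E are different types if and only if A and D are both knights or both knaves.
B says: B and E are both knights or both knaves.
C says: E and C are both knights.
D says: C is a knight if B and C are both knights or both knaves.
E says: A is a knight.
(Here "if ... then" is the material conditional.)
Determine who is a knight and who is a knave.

As a knight, A's statement "A and E are different types if and only if A and D are both knights or both knaves" should be true; it is.
As a knave, B's statement "B and E are both knights or both knaves" should be False; it is.
As a knave, C's statement "E and C are both knights" should be False; it is.
D is a knave; "C is a knight if B and C are both knights or both knaves" is False, as required.
E (knight): "A is a knight" — true. ✓

A is a knight, B is a knave, C is a knave, D is a knave, and E is a knight.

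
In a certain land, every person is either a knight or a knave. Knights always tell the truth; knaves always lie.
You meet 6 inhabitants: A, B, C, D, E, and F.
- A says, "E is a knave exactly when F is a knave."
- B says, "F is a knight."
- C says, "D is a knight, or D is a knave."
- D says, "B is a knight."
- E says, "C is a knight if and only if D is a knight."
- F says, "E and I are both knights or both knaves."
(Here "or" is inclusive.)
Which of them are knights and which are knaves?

Knights: A, B, C, D, E, and F. Knaves: none.

A is a knight; "E is a knave exactly when F is a knave" is true, as required.
B (knight): "F is a knight" — true. ✓
C (knight): "D is a knight, or D is a knave" — true. ✓
D is a knight; "B is a knight" is true, as required.
E is a knight, and the claim "C is a knight if and only if D is a knight" is indeed true.
F is a knight, and the claim "E and I are both knights or both knaves" is indeed true.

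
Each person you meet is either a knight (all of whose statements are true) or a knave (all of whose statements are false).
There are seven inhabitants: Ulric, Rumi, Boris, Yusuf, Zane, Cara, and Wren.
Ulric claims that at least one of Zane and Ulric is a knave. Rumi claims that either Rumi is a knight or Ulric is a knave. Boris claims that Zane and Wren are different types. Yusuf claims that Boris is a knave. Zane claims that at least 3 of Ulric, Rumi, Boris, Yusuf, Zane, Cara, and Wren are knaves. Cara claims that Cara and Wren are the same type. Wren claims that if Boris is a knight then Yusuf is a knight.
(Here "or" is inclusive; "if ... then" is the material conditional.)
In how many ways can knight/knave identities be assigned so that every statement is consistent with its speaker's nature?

0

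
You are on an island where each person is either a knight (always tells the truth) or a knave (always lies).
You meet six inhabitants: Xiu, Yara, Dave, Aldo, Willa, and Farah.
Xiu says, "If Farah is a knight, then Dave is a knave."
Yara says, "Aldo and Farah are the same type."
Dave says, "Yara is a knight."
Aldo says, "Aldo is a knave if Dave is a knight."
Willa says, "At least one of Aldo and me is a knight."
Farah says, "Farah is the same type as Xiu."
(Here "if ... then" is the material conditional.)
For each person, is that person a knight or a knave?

Xiu is a knight, Yara is a knave, Dave is a knave, Aldo is a knight, Willa is a knight, and Farah is a knave.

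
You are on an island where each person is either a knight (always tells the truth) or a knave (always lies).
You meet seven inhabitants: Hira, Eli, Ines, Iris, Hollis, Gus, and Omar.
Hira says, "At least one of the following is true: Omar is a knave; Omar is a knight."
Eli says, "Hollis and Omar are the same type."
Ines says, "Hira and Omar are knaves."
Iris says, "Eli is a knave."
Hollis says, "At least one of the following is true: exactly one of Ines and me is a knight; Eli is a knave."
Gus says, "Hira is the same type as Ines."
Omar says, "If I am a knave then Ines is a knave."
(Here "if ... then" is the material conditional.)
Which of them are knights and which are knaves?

Hira is a knight, Eli is a knight, Ines is a knave, Iris is a knave, Hollis is a knight, Gus is a knave, and Omar is a knight.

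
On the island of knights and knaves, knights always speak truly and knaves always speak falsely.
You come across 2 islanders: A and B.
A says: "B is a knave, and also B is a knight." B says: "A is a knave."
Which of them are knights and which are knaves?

A is a knave and B is a knight.

A is a knave, and the claim "B is a knave, and also B is a knight" is indeed false.
B is a knight, and the claim "A is a knave" is indeed True.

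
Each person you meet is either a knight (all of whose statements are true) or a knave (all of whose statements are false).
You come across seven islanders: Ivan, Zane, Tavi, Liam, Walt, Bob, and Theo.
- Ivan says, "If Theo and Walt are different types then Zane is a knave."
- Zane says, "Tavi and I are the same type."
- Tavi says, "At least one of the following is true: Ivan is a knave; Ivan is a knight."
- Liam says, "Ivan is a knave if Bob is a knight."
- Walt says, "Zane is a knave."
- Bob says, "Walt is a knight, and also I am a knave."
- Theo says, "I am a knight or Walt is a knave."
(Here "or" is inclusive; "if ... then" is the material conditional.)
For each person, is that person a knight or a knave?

Knights: Zane, Tavi, Liam, and Theo. Knaves: Ivan, Walt, and Bob.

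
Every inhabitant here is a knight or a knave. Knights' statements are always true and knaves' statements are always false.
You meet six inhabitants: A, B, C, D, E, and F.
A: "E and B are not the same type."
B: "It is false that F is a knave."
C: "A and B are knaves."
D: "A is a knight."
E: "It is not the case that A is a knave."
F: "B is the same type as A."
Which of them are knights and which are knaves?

A is a knight, B is a knave, C is a knave, D is a knight, E is a knight, and F is a knave.

As a knight, A's statement "E and B are not the same type" should be true; it is.
Since B is a knave, "it is false that F is a knave" needs to be False, which holds.
Since C is a knave, "A and B are knaves" needs to be False, which holds.
D is a knight, so "A is a knight" must be true — and it is.
E is a knight, so "it is not the case that A is a knave" must be true — and it is.
Since F is a knave, "B is the same type as A" needs to be False, which holds.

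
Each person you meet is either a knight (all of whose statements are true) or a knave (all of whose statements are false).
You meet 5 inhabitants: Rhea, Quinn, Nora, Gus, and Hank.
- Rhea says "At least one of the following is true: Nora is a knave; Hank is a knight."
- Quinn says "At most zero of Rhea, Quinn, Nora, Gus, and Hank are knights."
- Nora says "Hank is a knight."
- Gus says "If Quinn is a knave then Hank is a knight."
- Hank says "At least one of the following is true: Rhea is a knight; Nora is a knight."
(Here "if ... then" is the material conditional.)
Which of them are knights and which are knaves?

Knights: Rhea, Nora, Gus, and Hank. Knaves: Quinn.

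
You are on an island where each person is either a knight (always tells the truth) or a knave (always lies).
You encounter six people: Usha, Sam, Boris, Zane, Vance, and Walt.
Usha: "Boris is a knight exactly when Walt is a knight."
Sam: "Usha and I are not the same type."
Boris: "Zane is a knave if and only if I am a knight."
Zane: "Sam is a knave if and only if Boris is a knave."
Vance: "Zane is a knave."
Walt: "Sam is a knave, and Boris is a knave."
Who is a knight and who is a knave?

Usha (knave): "Boris is a knight exactly when Walt is a knight" — false. ✓
As a knave, Sam's statement "Usha and I are not the same type" should be false; it is.
Since Boris is a knight, "Zane is a knave if and only if I am a knight" needs to be true, which holds.
As a knave, Zane's statement "Sam is a knave if and only if Boris is a knave" should be false; it is.
As a knight, Vance's statement "Zane is a knave" should be true; it is.
Walt is a knave; "Sam is a knave, and Boris is a knave" is false, as required.

Knights: Boris and Vance. Knaves: Usha, Sam, Zane, and Walt.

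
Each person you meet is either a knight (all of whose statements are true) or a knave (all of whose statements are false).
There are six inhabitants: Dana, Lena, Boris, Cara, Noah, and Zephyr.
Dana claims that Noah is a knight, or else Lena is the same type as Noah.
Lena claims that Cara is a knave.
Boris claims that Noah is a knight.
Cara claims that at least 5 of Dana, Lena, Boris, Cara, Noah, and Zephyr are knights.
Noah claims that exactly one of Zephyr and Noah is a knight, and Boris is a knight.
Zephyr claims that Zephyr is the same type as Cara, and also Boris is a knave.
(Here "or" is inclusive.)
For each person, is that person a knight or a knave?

Dana is a knight, and the claim "Noah is a knight, or else Lena is the same type as Noah" is indeed true.
As a knight, Lena's statement "Cara is a knave" should be true; it is.
Boris (knight): "Noah is a knight" — true. ✓
Since Cara is a knave, "at least 5 of Dana, Lena, Boris, Cara, Noah, and Zephyr are knights" needs to be false, which holds.
Noah is a knight, and the claim "exactly one of Zephyr and Noah is a knight, and Boris is a knight" is indeed true.
Zephyr is a knave, so "Zephyr is the same type as Cara, and also Boris is a knave" must be false — and it is.

Dana is a knight, Lena is a knight, Boris is a knight, Cara is a knave, Noah is a knight, and Zephyr is a knave.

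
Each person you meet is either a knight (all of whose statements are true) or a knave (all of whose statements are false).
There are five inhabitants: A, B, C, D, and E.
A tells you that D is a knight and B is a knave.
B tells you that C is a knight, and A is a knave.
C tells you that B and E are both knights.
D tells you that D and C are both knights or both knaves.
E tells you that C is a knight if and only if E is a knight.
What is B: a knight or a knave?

B is a knight.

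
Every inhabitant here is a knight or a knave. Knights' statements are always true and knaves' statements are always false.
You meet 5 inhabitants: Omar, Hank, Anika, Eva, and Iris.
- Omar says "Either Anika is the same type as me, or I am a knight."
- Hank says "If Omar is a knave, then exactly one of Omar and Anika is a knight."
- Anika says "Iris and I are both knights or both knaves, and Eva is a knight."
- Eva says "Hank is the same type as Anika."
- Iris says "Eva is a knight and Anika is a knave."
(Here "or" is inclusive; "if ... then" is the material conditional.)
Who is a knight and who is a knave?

As a knight, Omar's statement "either Anika is the same type as me, or I am a knight" should be True; it is.
Since Hank is a knight, "if Omar is a knave, then exactly one of Omar and Anika is a knight" needs to be True, which holds.
Anika is a knave, so "Iris and I are both knights or both knaves, and Eva is a knight" must be False — and it is.
Eva is a knave, and the claim "Hank is the same type as Anika" is indeed False.
Since Iris is a knave, "Eva is a knight and Anika is a knave" needs to be False, which holds.

Knights: Omar and Hank. Knaves: Anika, Eva, and Iris.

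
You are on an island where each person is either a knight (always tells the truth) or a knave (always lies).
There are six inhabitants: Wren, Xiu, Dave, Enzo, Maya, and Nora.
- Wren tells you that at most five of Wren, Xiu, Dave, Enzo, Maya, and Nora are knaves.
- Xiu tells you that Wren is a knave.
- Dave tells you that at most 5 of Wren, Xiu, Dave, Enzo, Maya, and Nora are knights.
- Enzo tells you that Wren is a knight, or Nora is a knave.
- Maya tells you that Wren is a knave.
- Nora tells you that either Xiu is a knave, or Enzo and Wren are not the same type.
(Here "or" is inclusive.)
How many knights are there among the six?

4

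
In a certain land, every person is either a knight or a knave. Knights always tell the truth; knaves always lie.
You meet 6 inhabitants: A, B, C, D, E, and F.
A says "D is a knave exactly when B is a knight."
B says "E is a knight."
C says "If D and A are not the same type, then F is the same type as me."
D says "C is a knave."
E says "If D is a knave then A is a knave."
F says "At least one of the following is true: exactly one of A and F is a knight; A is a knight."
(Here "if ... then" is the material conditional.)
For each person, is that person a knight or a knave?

A is a knave, B is a knight, C is a knave, D is a knight, E is a knight, and F is a knight.

A is a knave, and the claim "D is a knave exactly when B is a knight" is indeed false.
Since B is a knight, "E is a knight" needs to be True, which holds.
C (knave): "if D and A are not the same type, then F is the same type as me" — false. ✓
As a knight, D's statement "C is a knave" should be True; it is.
E is a knight, so "if D is a knave then A is a knave" must be True — and it is.
Since F is a knight, "at least one of the following is true: exactly one of A and F is a knight; A is a knight" needs to be True, which holds.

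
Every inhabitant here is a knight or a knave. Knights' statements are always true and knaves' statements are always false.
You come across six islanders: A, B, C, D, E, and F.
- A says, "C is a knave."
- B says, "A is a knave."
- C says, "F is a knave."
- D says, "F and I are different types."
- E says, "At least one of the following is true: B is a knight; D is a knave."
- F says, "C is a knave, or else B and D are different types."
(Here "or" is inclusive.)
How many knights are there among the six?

4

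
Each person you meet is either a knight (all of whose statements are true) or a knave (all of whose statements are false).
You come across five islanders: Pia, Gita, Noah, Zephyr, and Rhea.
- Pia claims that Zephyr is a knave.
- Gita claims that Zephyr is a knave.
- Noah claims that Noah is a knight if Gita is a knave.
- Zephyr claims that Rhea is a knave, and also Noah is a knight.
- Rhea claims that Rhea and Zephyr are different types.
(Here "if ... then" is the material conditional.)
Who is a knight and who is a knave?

Pia is a knight, Gita is a knight, Noah is a knight, Zephyr is a knave, and Rhea is a knight.

Pia is a knight; "Zephyr is a knave" is True, as required.
As a knight, Gita's statement "Zephyr is a knave" should be True; it is.
Since Noah is a knight, "Noah is a knight if Gita is a knave" needs to be True, which holds.
Zephyr is a knave, so "Rhea is a knave, and also Noah is a knight" must be false — and it is.
Rhea is a knight, and the claim "Rhea and Zephyr are different types" is indeed True.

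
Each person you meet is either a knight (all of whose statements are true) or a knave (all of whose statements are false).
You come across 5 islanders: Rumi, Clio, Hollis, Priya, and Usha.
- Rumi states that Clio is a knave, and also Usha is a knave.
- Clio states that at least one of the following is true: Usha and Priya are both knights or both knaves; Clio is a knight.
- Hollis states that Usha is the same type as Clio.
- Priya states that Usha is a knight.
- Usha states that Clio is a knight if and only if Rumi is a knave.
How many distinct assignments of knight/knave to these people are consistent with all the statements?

1

Consistent assignments:
  Rumi=knave, Clio=knight, Hollis=knight, Priya=knight, Usha=knight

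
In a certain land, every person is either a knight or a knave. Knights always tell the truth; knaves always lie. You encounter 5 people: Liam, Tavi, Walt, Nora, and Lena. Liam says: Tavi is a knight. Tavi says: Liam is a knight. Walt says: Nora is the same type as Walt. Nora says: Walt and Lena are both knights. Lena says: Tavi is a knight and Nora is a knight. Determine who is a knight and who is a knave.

Knights: Liam, Tavi, Walt, Nora, and Lena. Knaves: none.

Liam is a knight; "Tavi is a knight" is true, as required.
Tavi is a knight, and the claim "Liam is a knight" is indeed true.
Walt (knight): "Nora is the same type as Walt" — true. ✓
Nora (knight): "Walt and Lena are both knights" — true. ✓
Lena is a knight, so "Tavi is a knight and Nora is a knight" must be true — and it is.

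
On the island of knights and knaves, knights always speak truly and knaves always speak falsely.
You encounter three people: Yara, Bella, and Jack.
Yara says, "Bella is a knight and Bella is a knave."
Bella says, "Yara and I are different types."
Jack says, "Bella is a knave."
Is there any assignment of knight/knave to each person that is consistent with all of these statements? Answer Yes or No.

Yes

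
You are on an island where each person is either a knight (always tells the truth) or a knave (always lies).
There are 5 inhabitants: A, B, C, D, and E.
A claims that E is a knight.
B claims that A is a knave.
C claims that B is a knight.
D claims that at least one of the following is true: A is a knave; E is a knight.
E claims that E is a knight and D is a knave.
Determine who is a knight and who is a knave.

A is a knave, B is a knight, C is a knight, D is a knight, and E is a knave.

Since A is a knave, "E is a knight" needs to be False, which holds.
B is a knight, so "A is a knave" must be true — and it is.
C is a knight, so "B is a knight" must be true — and it is.
D is a knight, so "at least one of the following is true: A is a knave; E is a knight" must be true — and it is.
E is a knave; "E is a knight and D is a knave" is False, as required.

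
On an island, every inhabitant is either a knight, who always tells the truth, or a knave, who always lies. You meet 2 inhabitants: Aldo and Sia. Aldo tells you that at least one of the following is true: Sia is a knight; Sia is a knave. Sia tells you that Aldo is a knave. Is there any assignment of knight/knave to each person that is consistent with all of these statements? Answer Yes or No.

One consistent assignment: Aldo=knight, Sia=knave.

Yes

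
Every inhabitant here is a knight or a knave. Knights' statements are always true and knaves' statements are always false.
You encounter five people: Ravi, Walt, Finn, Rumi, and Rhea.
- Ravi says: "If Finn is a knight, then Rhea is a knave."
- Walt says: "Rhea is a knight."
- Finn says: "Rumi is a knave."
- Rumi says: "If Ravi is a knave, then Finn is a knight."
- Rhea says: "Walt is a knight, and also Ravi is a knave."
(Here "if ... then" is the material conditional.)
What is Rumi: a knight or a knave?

Rumi is a knight.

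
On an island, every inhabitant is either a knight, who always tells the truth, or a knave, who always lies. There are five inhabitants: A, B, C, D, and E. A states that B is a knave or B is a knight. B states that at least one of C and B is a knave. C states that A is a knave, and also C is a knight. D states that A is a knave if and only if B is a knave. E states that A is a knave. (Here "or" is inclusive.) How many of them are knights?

3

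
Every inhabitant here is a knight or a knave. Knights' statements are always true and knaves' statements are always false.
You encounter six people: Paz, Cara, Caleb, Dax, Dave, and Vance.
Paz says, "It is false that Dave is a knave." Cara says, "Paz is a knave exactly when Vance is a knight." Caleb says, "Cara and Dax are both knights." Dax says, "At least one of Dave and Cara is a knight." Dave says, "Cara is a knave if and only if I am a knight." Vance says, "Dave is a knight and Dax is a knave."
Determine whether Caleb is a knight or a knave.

Caleb is a knave.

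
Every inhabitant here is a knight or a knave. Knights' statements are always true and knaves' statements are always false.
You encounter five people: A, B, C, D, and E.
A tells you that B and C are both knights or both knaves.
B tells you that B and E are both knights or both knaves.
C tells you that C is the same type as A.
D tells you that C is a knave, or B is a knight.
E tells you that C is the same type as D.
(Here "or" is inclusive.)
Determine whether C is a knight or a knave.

C is a knight.

Consistent assignments: {A=knight, B=knight, C=knight, D=knight, E=knight}
In every consistent assignment, C is a knight.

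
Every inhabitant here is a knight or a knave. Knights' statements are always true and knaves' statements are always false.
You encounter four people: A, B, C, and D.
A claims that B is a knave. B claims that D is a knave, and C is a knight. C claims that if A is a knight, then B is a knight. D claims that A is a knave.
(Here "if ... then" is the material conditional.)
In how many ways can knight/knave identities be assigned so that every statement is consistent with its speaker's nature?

1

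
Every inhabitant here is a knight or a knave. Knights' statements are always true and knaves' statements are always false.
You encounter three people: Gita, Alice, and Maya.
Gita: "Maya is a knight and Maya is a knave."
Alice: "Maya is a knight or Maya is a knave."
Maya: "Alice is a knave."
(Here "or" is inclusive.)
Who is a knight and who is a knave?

Gita is a knave, Alice is a knight, and Maya is a knave.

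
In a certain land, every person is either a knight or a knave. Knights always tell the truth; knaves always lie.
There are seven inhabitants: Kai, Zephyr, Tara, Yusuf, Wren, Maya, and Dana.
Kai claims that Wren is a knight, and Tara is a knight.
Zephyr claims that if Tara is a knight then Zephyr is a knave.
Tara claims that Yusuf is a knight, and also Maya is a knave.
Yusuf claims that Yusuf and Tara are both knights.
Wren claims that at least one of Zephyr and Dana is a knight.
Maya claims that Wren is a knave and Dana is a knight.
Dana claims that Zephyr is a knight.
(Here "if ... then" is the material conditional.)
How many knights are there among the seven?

The unique consistent assignment is Kai=knave, Zephyr=knight, Tara=knave, Yusuf=knave, Wren=knight, Maya=knave, Dana=knight.
That has 3 knights.

3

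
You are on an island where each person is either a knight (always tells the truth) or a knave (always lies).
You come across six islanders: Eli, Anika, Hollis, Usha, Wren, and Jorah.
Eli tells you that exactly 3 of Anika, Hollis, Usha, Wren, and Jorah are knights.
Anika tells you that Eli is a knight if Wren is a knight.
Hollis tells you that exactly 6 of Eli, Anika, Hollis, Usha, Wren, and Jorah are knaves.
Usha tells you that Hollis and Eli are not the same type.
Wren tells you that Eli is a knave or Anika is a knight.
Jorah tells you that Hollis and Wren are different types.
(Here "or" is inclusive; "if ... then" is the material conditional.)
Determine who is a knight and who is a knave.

Knights: Wren and Jorah. Knaves: Eli, Anika, Hollis, and Usha.

Eli is a knave, and the claim "exactly 3 of Anika, Hollis, Usha, Wren, and Jorah are knights" is indeed False.
Anika is a knave; "Eli is a knight if Wren is a knight" is False, as required.
Hollis is a knave, so "exactly 6 of Eli, Anika, Hollis, Usha, Wren, and Jorah are knaves" must be False — and it is.
Usha is a knave; "Hollis and Eli are not the same type" is False, as required.
Wren (knight): "Eli is a knave or Anika is a knight" — true. ✓
Jorah is a knight; "Hollis and Wren are different types" is true, as required.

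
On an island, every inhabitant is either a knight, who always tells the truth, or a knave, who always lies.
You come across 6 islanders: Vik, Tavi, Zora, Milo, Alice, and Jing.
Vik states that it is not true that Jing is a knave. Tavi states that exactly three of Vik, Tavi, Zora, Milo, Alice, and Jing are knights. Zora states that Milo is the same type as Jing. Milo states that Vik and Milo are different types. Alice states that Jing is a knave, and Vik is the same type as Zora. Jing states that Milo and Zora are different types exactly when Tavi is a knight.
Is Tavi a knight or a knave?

Consistent assignments: {Vik=knave, Tavi=knave, Zora=knight, Milo=knave, Alice=knave, Jing=knave}; {Vik=knave, Tavi=knave, Zora=knave, Milo=knight, Alice=knight, Jing=knave}
In every consistent assignment, Tavi is a knave.

Tavi is a knave.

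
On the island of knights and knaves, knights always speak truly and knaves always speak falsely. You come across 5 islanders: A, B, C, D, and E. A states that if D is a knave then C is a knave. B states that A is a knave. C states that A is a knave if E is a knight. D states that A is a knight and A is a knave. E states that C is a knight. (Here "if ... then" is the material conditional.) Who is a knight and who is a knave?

A is a knave, B is a knight, C is a knight, D is a knave, and E is a knight.

A is a knave, and the claim "if D is a knave then C is a knave" is indeed False.
As a knight, B's statement "A is a knave" should be true; it is.
C (knight): "A is a knave if E is a knight" — true. ✓
D is a knave, so "A is a knight and A is a knave" must be False — and it is.
E is a knight, and the claim "C is a knight" is indeed true.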